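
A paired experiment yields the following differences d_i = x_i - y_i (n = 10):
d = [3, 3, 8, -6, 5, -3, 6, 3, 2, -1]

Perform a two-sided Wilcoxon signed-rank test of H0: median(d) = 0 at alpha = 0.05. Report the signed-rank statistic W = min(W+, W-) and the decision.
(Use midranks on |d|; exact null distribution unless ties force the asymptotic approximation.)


Step 1: Drop any zero differences (none here) and take |d_i|.
|d| = [3, 3, 8, 6, 5, 3, 6, 3, 2, 1]
Step 2: Midrank |d_i| (ties get averaged ranks).
ranks: |3|->4.5, |3|->4.5, |8|->10, |6|->8.5, |5|->7, |3|->4.5, |6|->8.5, |3|->4.5, |2|->2, |1|->1
Step 3: Attach original signs; sum ranks with positive sign and with negative sign.
W+ = 4.5 + 4.5 + 10 + 7 + 8.5 + 4.5 + 2 = 41
W- = 8.5 + 4.5 + 1 = 14
(Check: W+ + W- = 55 should equal n(n+1)/2 = 55.)
Step 4: Test statistic W = min(W+, W-) = 14.
Step 5: Ties in |d|, so use the tie-corrected normal approximation.
        E[W] = n(n+1)/4 = 10*11/4 = 27.5.
        Tie groups: |d|=3 (t=4), |d|=6 (t=2); sum(t^3 - t) = 66.
        Var[W] = n(n+1)(2n+1)/24 - sum(t^3-t)/48 = 2310/24 - 66/48 = 94.875.
        z = (W - E[W]) / sqrt(Var[W]) = (14 - 27.5) / 9.7404 = -1.3860.
        Two-sided p = 2*Phi(z) = 0.165752.
Step 6: alpha = 0.05. fail to reject H0.

W+ = 41, W- = 14, W = min = 14, p = 0.165752, fail to reject H0.


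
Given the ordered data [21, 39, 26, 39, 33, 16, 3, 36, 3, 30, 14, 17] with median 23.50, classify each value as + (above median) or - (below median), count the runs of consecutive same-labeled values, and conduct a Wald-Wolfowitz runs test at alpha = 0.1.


Step 1: Compute median = 23.50; label A = above, B = below.
Labels in order: BAAAABBABABB  (n_A = 6, n_B = 6)
Step 2: Count runs R = 7.
Step 3: Under H0 (random ordering), E[R] = 2*n_A*n_B/(n_A+n_B) + 1 = 2*6*6/12 + 1 = 7.0000.
        Var[R] = 2*n_A*n_B*(2*n_A*n_B - n_A - n_B) / ((n_A+n_B)^2 * (n_A+n_B-1)) = 4320/1584 = 2.7273.
        SD[R] = 1.6514.
Step 4: R = E[R], so z = 0 with no continuity correction.
Step 5: Two-sided p-value via normal approximation = 2*(1 - Phi(|z|)) = 1.000000.
Step 6: alpha = 0.1. fail to reject H0.

R = 7, z = 0.0000, p = 1.000000, fail to reject H0.


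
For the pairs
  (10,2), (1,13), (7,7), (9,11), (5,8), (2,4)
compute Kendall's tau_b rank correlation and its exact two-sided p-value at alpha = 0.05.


Step 1: Enumerate the 15 unordered pairs (i,j) with i<j and classify each by sign(x_j-x_i) * sign(y_j-y_i).
  (1,2):dx=-9,dy=+11->D; (1,3):dx=-3,dy=+5->D; (1,4):dx=-1,dy=+9->D; (1,5):dx=-5,dy=+6->D
  (1,6):dx=-8,dy=+2->D; (2,3):dx=+6,dy=-6->D; (2,4):dx=+8,dy=-2->D; (2,5):dx=+4,dy=-5->D
  (2,6):dx=+1,dy=-9->D; (3,4):dx=+2,dy=+4->C; (3,5):dx=-2,dy=+1->D; (3,6):dx=-5,dy=-3->C
  (4,5):dx=-4,dy=-3->C; (4,6):dx=-7,dy=-7->C; (5,6):dx=-3,dy=-4->C
Step 2: C = 5, D = 10, total pairs = 15.
Step 3: tau = (C - D)/(n(n-1)/2) = (5 - 10)/15 = -0.333333.
Step 4: Exact two-sided p-value (enumerate n! = 720 permutations of y under H0): p = 0.469444.
Step 5: alpha = 0.05. fail to reject H0.

tau_b = -0.3333 (C=5, D=10), p = 0.469444, fail to reject H0.


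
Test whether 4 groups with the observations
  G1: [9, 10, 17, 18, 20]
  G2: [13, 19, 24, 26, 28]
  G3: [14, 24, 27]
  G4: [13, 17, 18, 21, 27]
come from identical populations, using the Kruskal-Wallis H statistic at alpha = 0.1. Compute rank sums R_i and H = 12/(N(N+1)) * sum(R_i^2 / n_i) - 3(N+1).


Step 1: Combine all N = 18 observations and assign midranks.
sorted (value, group, rank): (9,G1,1), (10,G1,2), (13,G2,3.5), (13,G4,3.5), (14,G3,5), (17,G1,6.5), (17,G4,6.5), (18,G1,8.5), (18,G4,8.5), (19,G2,10), (20,G1,11), (21,G4,12), (24,G2,13.5), (24,G3,13.5), (26,G2,15), (27,G3,16.5), (27,G4,16.5), (28,G2,18)
Step 2: Sum ranks within each group.
R_1 = 29 (n_1 = 5)
R_2 = 60 (n_2 = 5)
R_3 = 35 (n_3 = 3)
R_4 = 47 (n_4 = 5)
Step 3: H = 12/(N(N+1)) * sum(R_i^2/n_i) - 3(N+1)
     = 12/(18*19) * (29^2/5 + 60^2/5 + 35^2/3 + 47^2/5) - 3*19
     = 0.035088 * 1738.33 - 57
     = 3.994152.
Step 4: Ties present; correction factor C = 1 - 30/(18^3 - 18) = 0.994840. Corrected H = 3.994152 / 0.994840 = 4.014869.
Step 5: Under H0, H ~ chi^2(3); p-value = 0.259863.
Step 6: alpha = 0.1. fail to reject H0.

H = 4.0149, df = 3, p = 0.259863, fail to reject H0.


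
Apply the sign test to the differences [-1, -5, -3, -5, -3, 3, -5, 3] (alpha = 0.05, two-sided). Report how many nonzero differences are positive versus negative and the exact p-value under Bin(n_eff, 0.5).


Step 1: Discard zero differences. Original n = 8; n_eff = number of nonzero differences = 8.
Nonzero differences (with sign): -1, -5, -3, -5, -3, +3, -5, +3
Step 2: Count signs: positive = 2, negative = 6.
Step 3: Under H0: P(positive) = 0.5, so the number of positives S ~ Bin(8, 0.5).
Step 4: Two-sided exact p-value = sum of Bin(8,0.5) probabilities at or below the observed probability = 0.289062.
Step 5: alpha = 0.05. fail to reject H0.

n_eff = 8, pos = 2, neg = 6, p = 0.289062, fail to reject H0.


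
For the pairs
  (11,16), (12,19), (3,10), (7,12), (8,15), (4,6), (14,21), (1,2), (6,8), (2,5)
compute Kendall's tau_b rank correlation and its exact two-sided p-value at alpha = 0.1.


Step 1: Enumerate the 45 unordered pairs (i,j) with i<j and classify each by sign(x_j-x_i) * sign(y_j-y_i).
  (1,2):dx=+1,dy=+3->C; (1,3):dx=-8,dy=-6->C; (1,4):dx=-4,dy=-4->C; (1,5):dx=-3,dy=-1->C
  (1,6):dx=-7,dy=-10->C; (1,7):dx=+3,dy=+5->C; (1,8):dx=-10,dy=-14->C; (1,9):dx=-5,dy=-8->C
  (1,10):dx=-9,dy=-11->C; (2,3):dx=-9,dy=-9->C; (2,4):dx=-5,dy=-7->C; (2,5):dx=-4,dy=-4->C
  (2,6):dx=-8,dy=-13->C; (2,7):dx=+2,dy=+2->C; (2,8):dx=-11,dy=-17->C; (2,9):dx=-6,dy=-11->C
  (2,10):dx=-10,dy=-14->C; (3,4):dx=+4,dy=+2->C; (3,5):dx=+5,dy=+5->C; (3,6):dx=+1,dy=-4->D
  (3,7):dx=+11,dy=+11->C; (3,8):dx=-2,dy=-8->C; (3,9):dx=+3,dy=-2->D; (3,10):dx=-1,dy=-5->C
  (4,5):dx=+1,dy=+3->C; (4,6):dx=-3,dy=-6->C; (4,7):dx=+7,dy=+9->C; (4,8):dx=-6,dy=-10->C
  (4,9):dx=-1,dy=-4->C; (4,10):dx=-5,dy=-7->C; (5,6):dx=-4,dy=-9->C; (5,7):dx=+6,dy=+6->C
  (5,8):dx=-7,dy=-13->C; (5,9):dx=-2,dy=-7->C; (5,10):dx=-6,dy=-10->C; (6,7):dx=+10,dy=+15->C
  (6,8):dx=-3,dy=-4->C; (6,9):dx=+2,dy=+2->C; (6,10):dx=-2,dy=-1->C; (7,8):dx=-13,dy=-19->C
  (7,9):dx=-8,dy=-13->C; (7,10):dx=-12,dy=-16->C; (8,9):dx=+5,dy=+6->C; (8,10):dx=+1,dy=+3->C
  (9,10):dx=-4,dy=-3->C
Step 2: C = 43, D = 2, total pairs = 45.
Step 3: tau = (C - D)/(n(n-1)/2) = (43 - 2)/45 = 0.911111.
Step 4: Exact two-sided p-value (enumerate n! = 3628800 permutations of y under H0): p = 0.000030.
Step 5: alpha = 0.1. reject H0.

tau_b = 0.9111 (C=43, D=2), p = 0.000030, reject H0.


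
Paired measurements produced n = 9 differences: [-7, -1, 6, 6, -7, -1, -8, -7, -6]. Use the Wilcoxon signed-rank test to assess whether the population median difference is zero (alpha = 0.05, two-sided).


Step 1: Drop any zero differences (none here) and take |d_i|.
|d| = [7, 1, 6, 6, 7, 1, 8, 7, 6]
Step 2: Midrank |d_i| (ties get averaged ranks).
ranks: |7|->7, |1|->1.5, |6|->4, |6|->4, |7|->7, |1|->1.5, |8|->9, |7|->7, |6|->4
Step 3: Attach original signs; sum ranks with positive sign and with negative sign.
W+ = 4 + 4 = 8
W- = 7 + 1.5 + 7 + 1.5 + 9 + 7 + 4 = 37
(Check: W+ + W- = 45 should equal n(n+1)/2 = 45.)
Step 4: Test statistic W = min(W+, W-) = 8.
Step 5: Ties in |d|, so use the tie-corrected normal approximation.
        E[W] = n(n+1)/4 = 9*10/4 = 22.5.
        Tie groups: |d|=1 (t=2), |d|=6 (t=3), |d|=7 (t=3); sum(t^3 - t) = 54.
        Var[W] = n(n+1)(2n+1)/24 - sum(t^3-t)/48 = 1710/24 - 54/48 = 70.125.
        z = (W - E[W]) / sqrt(Var[W]) = (8 - 22.5) / 8.3741 = -1.7315.
        Two-sided p = 2*Phi(z) = 0.083356.
Step 6: alpha = 0.05. fail to reject H0.

W+ = 8, W- = 37, W = min = 8, p = 0.083356, fail to reject H0.


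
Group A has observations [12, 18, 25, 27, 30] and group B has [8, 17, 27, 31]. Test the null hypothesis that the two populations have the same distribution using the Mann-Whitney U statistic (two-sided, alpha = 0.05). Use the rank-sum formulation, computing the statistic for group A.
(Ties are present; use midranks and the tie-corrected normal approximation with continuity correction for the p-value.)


Step 1: Combine and sort all 9 observations; assign midranks.
sorted (value, group): (8,Y), (12,X), (17,Y), (18,X), (25,X), (27,X), (27,Y), (30,X), (31,Y)
ranks: 8->1, 12->2, 17->3, 18->4, 25->5, 27->6.5, 27->6.5, 30->8, 31->9
Step 2: Rank sum for X: R1 = 2 + 4 + 5 + 6.5 + 8 = 25.5.
Step 3: U_X = R1 - n1(n1+1)/2 = 25.5 - 5*6/2 = 25.5 - 15 = 10.5.
       U_Y = n1*n2 - U_X = 20 - 10.5 = 9.5.
Step 4: Ties are present, so use the tie-corrected normal approximation (with continuity correction) for the p-value.
Step 5: p-value = 1.000000; compare to alpha = 0.05. fail to reject H0.

U_X = 10.5, p = 1.000000, fail to reject H0 at alpha = 0.05.


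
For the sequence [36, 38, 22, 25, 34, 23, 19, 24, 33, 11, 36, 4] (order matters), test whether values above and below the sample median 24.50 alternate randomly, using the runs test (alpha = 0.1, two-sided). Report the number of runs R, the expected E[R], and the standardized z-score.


Step 1: Compute median = 24.50; label A = above, B = below.
Labels in order: AABAABBBABAB  (n_A = 6, n_B = 6)
Step 2: Count runs R = 8.
Step 3: Under H0 (random ordering), E[R] = 2*n_A*n_B/(n_A+n_B) + 1 = 2*6*6/12 + 1 = 7.0000.
        Var[R] = 2*n_A*n_B*(2*n_A*n_B - n_A - n_B) / ((n_A+n_B)^2 * (n_A+n_B-1)) = 4320/1584 = 2.7273.
        SD[R] = 1.6514.
Step 4: Continuity-corrected z = (R - 0.5 - E[R]) / SD[R] = (8 - 0.5 - 7.0000) / 1.6514 = 0.3028.
Step 5: Two-sided p-value via normal approximation = 2*(1 - Phi(|z|)) = 0.762069.
Step 6: alpha = 0.1. fail to reject H0.

R = 8, z = 0.3028, p = 0.762069, fail to reject H0.


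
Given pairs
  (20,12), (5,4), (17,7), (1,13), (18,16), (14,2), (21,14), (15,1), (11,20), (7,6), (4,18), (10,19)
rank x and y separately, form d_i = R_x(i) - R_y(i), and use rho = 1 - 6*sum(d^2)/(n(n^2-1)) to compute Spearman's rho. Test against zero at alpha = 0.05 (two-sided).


Step 1: Rank x and y separately (midranks; no ties here).
rank(x): 20->11, 5->3, 17->9, 1->1, 18->10, 14->7, 21->12, 15->8, 11->6, 7->4, 4->2, 10->5
rank(y): 12->6, 4->3, 7->5, 13->7, 16->9, 2->2, 14->8, 1->1, 20->12, 6->4, 18->10, 19->11
Step 2: d_i = R_x(i) - R_y(i); compute d_i^2.
  (11-6)^2=25, (3-3)^2=0, (9-5)^2=16, (1-7)^2=36, (10-9)^2=1, (7-2)^2=25, (12-8)^2=16, (8-1)^2=49, (6-12)^2=36, (4-4)^2=0, (2-10)^2=64, (5-11)^2=36
sum(d^2) = 304.
Step 3: rho = 1 - 6*304 / (12*(12^2 - 1)) = 1 - 1824/1716 = -0.062937.
Step 4: Under H0, t = rho * sqrt((n-2)/(1-rho^2)) = -0.1994 ~ t(10).
Step 5: Two-sided p-value from the t-distribution with 10 df = 0.845931.
Step 6: alpha = 0.05. fail to reject H0.

rho = -0.0629, p = 0.845931, fail to reject H0 at alpha = 0.05.


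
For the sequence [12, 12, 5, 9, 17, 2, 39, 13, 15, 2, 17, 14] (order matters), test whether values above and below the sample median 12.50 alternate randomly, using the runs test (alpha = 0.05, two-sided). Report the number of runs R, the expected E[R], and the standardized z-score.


Step 1: Compute median = 12.50; label A = above, B = below.
Labels in order: BBBBABAAABAA  (n_A = 6, n_B = 6)
Step 2: Count runs R = 6.
Step 3: Under H0 (random ordering), E[R] = 2*n_A*n_B/(n_A+n_B) + 1 = 2*6*6/12 + 1 = 7.0000.
        Var[R] = 2*n_A*n_B*(2*n_A*n_B - n_A - n_B) / ((n_A+n_B)^2 * (n_A+n_B-1)) = 4320/1584 = 2.7273.
        SD[R] = 1.6514.
Step 4: Continuity-corrected z = (R + 0.5 - E[R]) / SD[R] = (6 + 0.5 - 7.0000) / 1.6514 = -0.3028.
Step 5: Two-sided p-value via normal approximation = 2*(1 - Phi(|z|)) = 0.762069.
Step 6: alpha = 0.05. fail to reject H0.

R = 6, z = -0.3028, p = 0.762069, fail to reject H0.


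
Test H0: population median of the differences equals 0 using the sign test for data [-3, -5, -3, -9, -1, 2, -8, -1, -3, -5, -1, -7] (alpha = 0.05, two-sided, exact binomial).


Step 1: Discard zero differences. Original n = 12; n_eff = number of nonzero differences = 12.
Nonzero differences (with sign): -3, -5, -3, -9, -1, +2, -8, -1, -3, -5, -1, -7
Step 2: Count signs: positive = 1, negative = 11.
Step 3: Under H0: P(positive) = 0.5, so the number of positives S ~ Bin(12, 0.5).
Step 4: Two-sided exact p-value = sum of Bin(12,0.5) probabilities at or below the observed probability = 0.006348.
Step 5: alpha = 0.05. reject H0.

n_eff = 12, pos = 1, neg = 11, p = 0.006348, reject H0.


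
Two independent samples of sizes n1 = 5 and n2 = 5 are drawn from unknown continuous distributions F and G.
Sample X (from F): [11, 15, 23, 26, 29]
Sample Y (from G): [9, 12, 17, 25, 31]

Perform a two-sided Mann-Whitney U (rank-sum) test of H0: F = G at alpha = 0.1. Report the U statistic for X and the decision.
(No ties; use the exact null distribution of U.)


Step 1: Combine and sort all 10 observations; assign midranks.
sorted (value, group): (9,Y), (11,X), (12,Y), (15,X), (17,Y), (23,X), (25,Y), (26,X), (29,X), (31,Y)
ranks: 9->1, 11->2, 12->3, 15->4, 17->5, 23->6, 25->7, 26->8, 29->9, 31->10
Step 2: Rank sum for X: R1 = 2 + 4 + 6 + 8 + 9 = 29.
Step 3: U_X = R1 - n1(n1+1)/2 = 29 - 5*6/2 = 29 - 15 = 14.
       U_Y = n1*n2 - U_X = 25 - 14 = 11.
Step 4: No ties, so the exact null distribution of U (based on enumerating the C(10,5) = 252 equally likely rank assignments) gives the two-sided p-value.
Step 5: p-value = 0.841270; compare to alpha = 0.1. fail to reject H0.

U_X = 14, p = 0.841270, fail to reject H0 at alpha = 0.1.


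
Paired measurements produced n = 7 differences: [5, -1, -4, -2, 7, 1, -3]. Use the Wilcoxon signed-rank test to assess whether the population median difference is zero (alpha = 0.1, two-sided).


Step 1: Drop any zero differences (none here) and take |d_i|.
|d| = [5, 1, 4, 2, 7, 1, 3]
Step 2: Midrank |d_i| (ties get averaged ranks).
ranks: |5|->6, |1|->1.5, |4|->5, |2|->3, |7|->7, |1|->1.5, |3|->4
Step 3: Attach original signs; sum ranks with positive sign and with negative sign.
W+ = 6 + 7 + 1.5 = 14.5
W- = 1.5 + 5 + 3 + 4 = 13.5
(Check: W+ + W- = 28 should equal n(n+1)/2 = 28.)
Step 4: Test statistic W = min(W+, W-) = 13.5.
Step 5: Ties in |d|, so use the tie-corrected normal approximation.
        E[W] = n(n+1)/4 = 7*8/4 = 14.
        Tie groups: |d|=1 (t=2); sum(t^3 - t) = 6.
        Var[W] = n(n+1)(2n+1)/24 - sum(t^3-t)/48 = 840/24 - 6/48 = 34.875.
        z = (W - E[W]) / sqrt(Var[W]) = (13.5 - 14) / 5.9055 = -0.0847.
        Two-sided p = 2*Phi(z) = 0.932526.
Step 6: alpha = 0.1. fail to reject H0.

W+ = 14.5, W- = 13.5, W = min = 13.5, p = 0.932526, fail to reject H0.


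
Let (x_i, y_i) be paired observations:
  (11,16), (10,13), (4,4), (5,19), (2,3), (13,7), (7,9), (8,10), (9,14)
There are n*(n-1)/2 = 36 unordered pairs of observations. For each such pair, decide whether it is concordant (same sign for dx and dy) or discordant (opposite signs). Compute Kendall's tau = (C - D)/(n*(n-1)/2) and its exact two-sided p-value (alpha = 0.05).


Step 1: Enumerate the 36 unordered pairs (i,j) with i<j and classify each by sign(x_j-x_i) * sign(y_j-y_i).
  (1,2):dx=-1,dy=-3->C; (1,3):dx=-7,dy=-12->C; (1,4):dx=-6,dy=+3->D; (1,5):dx=-9,dy=-13->C
  (1,6):dx=+2,dy=-9->D; (1,7):dx=-4,dy=-7->C; (1,8):dx=-3,dy=-6->C; (1,9):dx=-2,dy=-2->C
  (2,3):dx=-6,dy=-9->C; (2,4):dx=-5,dy=+6->D; (2,5):dx=-8,dy=-10->C; (2,6):dx=+3,dy=-6->D
  (2,7):dx=-3,dy=-4->C; (2,8):dx=-2,dy=-3->C; (2,9):dx=-1,dy=+1->D; (3,4):dx=+1,dy=+15->C
  (3,5):dx=-2,dy=-1->C; (3,6):dx=+9,dy=+3->C; (3,7):dx=+3,dy=+5->C; (3,8):dx=+4,dy=+6->C
  (3,9):dx=+5,dy=+10->C; (4,5):dx=-3,dy=-16->C; (4,6):dx=+8,dy=-12->D; (4,7):dx=+2,dy=-10->D
  (4,8):dx=+3,dy=-9->D; (4,9):dx=+4,dy=-5->D; (5,6):dx=+11,dy=+4->C; (5,7):dx=+5,dy=+6->C
  (5,8):dx=+6,dy=+7->C; (5,9):dx=+7,dy=+11->C; (6,7):dx=-6,dy=+2->D; (6,8):dx=-5,dy=+3->D
  (6,9):dx=-4,dy=+7->D; (7,8):dx=+1,dy=+1->C; (7,9):dx=+2,dy=+5->C; (8,9):dx=+1,dy=+4->C
Step 2: C = 24, D = 12, total pairs = 36.
Step 3: tau = (C - D)/(n(n-1)/2) = (24 - 12)/36 = 0.333333.
Step 4: Exact two-sided p-value (enumerate n! = 362880 permutations of y under H0): p = 0.259518.
Step 5: alpha = 0.05. fail to reject H0.

tau_b = 0.3333 (C=24, D=12), p = 0.259518, fail to reject H0.


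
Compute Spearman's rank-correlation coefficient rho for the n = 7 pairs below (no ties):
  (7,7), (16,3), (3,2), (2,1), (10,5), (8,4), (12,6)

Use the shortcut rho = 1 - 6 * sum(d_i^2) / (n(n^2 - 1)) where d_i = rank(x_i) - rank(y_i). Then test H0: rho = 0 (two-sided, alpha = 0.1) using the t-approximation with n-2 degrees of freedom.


Step 1: Rank x and y separately (midranks; no ties here).
rank(x): 7->3, 16->7, 3->2, 2->1, 10->5, 8->4, 12->6
rank(y): 7->7, 3->3, 2->2, 1->1, 5->5, 4->4, 6->6
Step 2: d_i = R_x(i) - R_y(i); compute d_i^2.
  (3-7)^2=16, (7-3)^2=16, (2-2)^2=0, (1-1)^2=0, (5-5)^2=0, (4-4)^2=0, (6-6)^2=0
sum(d^2) = 32.
Step 3: rho = 1 - 6*32 / (7*(7^2 - 1)) = 1 - 192/336 = 0.428571.
Step 4: Under H0, t = rho * sqrt((n-2)/(1-rho^2)) = 1.0607 ~ t(5).
Step 5: Two-sided p-value from the t-distribution with 5 df = 0.337368.
Step 6: alpha = 0.1. fail to reject H0.

rho = 0.4286, p = 0.337368, fail to reject H0 at alpha = 0.1.


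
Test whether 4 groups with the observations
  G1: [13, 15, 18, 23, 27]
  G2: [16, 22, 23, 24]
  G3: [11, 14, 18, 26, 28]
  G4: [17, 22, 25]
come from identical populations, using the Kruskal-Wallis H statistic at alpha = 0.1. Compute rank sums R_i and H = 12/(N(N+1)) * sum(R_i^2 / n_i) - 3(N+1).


Step 1: Combine all N = 17 observations and assign midranks.
sorted (value, group, rank): (11,G3,1), (13,G1,2), (14,G3,3), (15,G1,4), (16,G2,5), (17,G4,6), (18,G1,7.5), (18,G3,7.5), (22,G2,9.5), (22,G4,9.5), (23,G1,11.5), (23,G2,11.5), (24,G2,13), (25,G4,14), (26,G3,15), (27,G1,16), (28,G3,17)
Step 2: Sum ranks within each group.
R_1 = 41 (n_1 = 5)
R_2 = 39 (n_2 = 4)
R_3 = 43.5 (n_3 = 5)
R_4 = 29.5 (n_4 = 3)
Step 3: H = 12/(N(N+1)) * sum(R_i^2/n_i) - 3(N+1)
     = 12/(17*18) * (41^2/5 + 39^2/4 + 43.5^2/5 + 29.5^2/3) - 3*18
     = 0.039216 * 1384.98 - 54
     = 0.313072.
Step 4: Ties present; correction factor C = 1 - 18/(17^3 - 17) = 0.996324. Corrected H = 0.313072 / 0.996324 = 0.314227.
Step 5: Under H0, H ~ chi^2(3); p-value = 0.957331.
Step 6: alpha = 0.1. fail to reject H0.

H = 0.3142, df = 3, p = 0.957331, fail to reject H0.


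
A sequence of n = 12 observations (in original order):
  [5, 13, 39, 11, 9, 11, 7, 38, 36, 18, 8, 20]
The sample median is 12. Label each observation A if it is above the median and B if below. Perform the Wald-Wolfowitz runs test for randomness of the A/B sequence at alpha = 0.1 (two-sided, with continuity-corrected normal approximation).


Step 1: Compute median = 12; label A = above, B = below.
Labels in order: BAABBBBAAABA  (n_A = 6, n_B = 6)
Step 2: Count runs R = 6.
Step 3: Under H0 (random ordering), E[R] = 2*n_A*n_B/(n_A+n_B) + 1 = 2*6*6/12 + 1 = 7.0000.
        Var[R] = 2*n_A*n_B*(2*n_A*n_B - n_A - n_B) / ((n_A+n_B)^2 * (n_A+n_B-1)) = 4320/1584 = 2.7273.
        SD[R] = 1.6514.
Step 4: Continuity-corrected z = (R + 0.5 - E[R]) / SD[R] = (6 + 0.5 - 7.0000) / 1.6514 = -0.3028.
Step 5: Two-sided p-value via normal approximation = 2*(1 - Phi(|z|)) = 0.762069.
Step 6: alpha = 0.1. fail to reject H0.

R = 6, z = -0.3028, p = 0.762069, fail to reject H0.


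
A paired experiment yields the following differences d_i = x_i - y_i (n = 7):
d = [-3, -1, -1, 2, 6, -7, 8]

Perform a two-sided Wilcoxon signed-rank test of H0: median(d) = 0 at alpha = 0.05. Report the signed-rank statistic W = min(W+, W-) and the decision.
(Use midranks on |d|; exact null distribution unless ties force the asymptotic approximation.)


Step 1: Drop any zero differences (none here) and take |d_i|.
|d| = [3, 1, 1, 2, 6, 7, 8]
Step 2: Midrank |d_i| (ties get averaged ranks).
ranks: |3|->4, |1|->1.5, |1|->1.5, |2|->3, |6|->5, |7|->6, |8|->7
Step 3: Attach original signs; sum ranks with positive sign and with negative sign.
W+ = 3 + 5 + 7 = 15
W- = 4 + 1.5 + 1.5 + 6 = 13
(Check: W+ + W- = 28 should equal n(n+1)/2 = 28.)
Step 4: Test statistic W = min(W+, W-) = 13.
Step 5: Ties in |d|, so use the tie-corrected normal approximation.
        E[W] = n(n+1)/4 = 7*8/4 = 14.
        Tie groups: |d|=1 (t=2); sum(t^3 - t) = 6.
        Var[W] = n(n+1)(2n+1)/24 - sum(t^3-t)/48 = 840/24 - 6/48 = 34.875.
        z = (W - E[W]) / sqrt(Var[W]) = (13 - 14) / 5.9055 = -0.1693.
        Two-sided p = 2*Phi(z) = 0.865534.
Step 6: alpha = 0.05. fail to reject H0.

W+ = 15, W- = 13, W = min = 13, p = 0.865534, fail to reject H0.


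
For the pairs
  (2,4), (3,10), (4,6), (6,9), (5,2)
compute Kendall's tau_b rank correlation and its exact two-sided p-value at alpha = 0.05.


Step 1: Enumerate the 10 unordered pairs (i,j) with i<j and classify each by sign(x_j-x_i) * sign(y_j-y_i).
  (1,2):dx=+1,dy=+6->C; (1,3):dx=+2,dy=+2->C; (1,4):dx=+4,dy=+5->C; (1,5):dx=+3,dy=-2->D
  (2,3):dx=+1,dy=-4->D; (2,4):dx=+3,dy=-1->D; (2,5):dx=+2,dy=-8->D; (3,4):dx=+2,dy=+3->C
  (3,5):dx=+1,dy=-4->D; (4,5):dx=-1,dy=-7->C
Step 2: C = 5, D = 5, total pairs = 10.
Step 3: tau = (C - D)/(n(n-1)/2) = (5 - 5)/10 = 0.000000.
Step 4: Exact two-sided p-value (enumerate n! = 120 permutations of y under H0): p = 1.000000.
Step 5: alpha = 0.05. fail to reject H0.

tau_b = 0.0000 (C=5, D=5), p = 1.000000, fail to reject H0.


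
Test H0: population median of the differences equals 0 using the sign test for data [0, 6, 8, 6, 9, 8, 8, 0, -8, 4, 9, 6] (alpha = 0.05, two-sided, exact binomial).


Step 1: Discard zero differences. Original n = 12; n_eff = number of nonzero differences = 10.
Nonzero differences (with sign): +6, +8, +6, +9, +8, +8, -8, +4, +9, +6
Step 2: Count signs: positive = 9, negative = 1.
Step 3: Under H0: P(positive) = 0.5, so the number of positives S ~ Bin(10, 0.5).
Step 4: Two-sided exact p-value = sum of Bin(10,0.5) probabilities at or below the observed probability = 0.021484.
Step 5: alpha = 0.05. reject H0.

n_eff = 10, pos = 9, neg = 1, p = 0.021484, reject H0.


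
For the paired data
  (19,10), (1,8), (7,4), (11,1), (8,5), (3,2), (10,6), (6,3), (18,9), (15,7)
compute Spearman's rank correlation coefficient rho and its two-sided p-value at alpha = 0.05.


Step 1: Rank x and y separately (midranks; no ties here).
rank(x): 19->10, 1->1, 7->4, 11->7, 8->5, 3->2, 10->6, 6->3, 18->9, 15->8
rank(y): 10->10, 8->8, 4->4, 1->1, 5->5, 2->2, 6->6, 3->3, 9->9, 7->7
Step 2: d_i = R_x(i) - R_y(i); compute d_i^2.
  (10-10)^2=0, (1-8)^2=49, (4-4)^2=0, (7-1)^2=36, (5-5)^2=0, (2-2)^2=0, (6-6)^2=0, (3-3)^2=0, (9-9)^2=0, (8-7)^2=1
sum(d^2) = 86.
Step 3: rho = 1 - 6*86 / (10*(10^2 - 1)) = 1 - 516/990 = 0.478788.
Step 4: Under H0, t = rho * sqrt((n-2)/(1-rho^2)) = 1.5425 ~ t(8).
Step 5: Two-sided p-value from the t-distribution with 8 df = 0.161523.
Step 6: alpha = 0.05. fail to reject H0.

rho = 0.4788, p = 0.161523, fail to reject H0 at alpha = 0.05.


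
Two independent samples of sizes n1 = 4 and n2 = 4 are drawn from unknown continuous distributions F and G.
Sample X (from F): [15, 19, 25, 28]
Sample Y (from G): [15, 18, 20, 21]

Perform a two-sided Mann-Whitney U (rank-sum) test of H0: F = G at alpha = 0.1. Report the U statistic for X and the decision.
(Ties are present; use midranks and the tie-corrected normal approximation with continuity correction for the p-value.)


Step 1: Combine and sort all 8 observations; assign midranks.
sorted (value, group): (15,X), (15,Y), (18,Y), (19,X), (20,Y), (21,Y), (25,X), (28,X)
ranks: 15->1.5, 15->1.5, 18->3, 19->4, 20->5, 21->6, 25->7, 28->8
Step 2: Rank sum for X: R1 = 1.5 + 4 + 7 + 8 = 20.5.
Step 3: U_X = R1 - n1(n1+1)/2 = 20.5 - 4*5/2 = 20.5 - 10 = 10.5.
       U_Y = n1*n2 - U_X = 16 - 10.5 = 5.5.
Step 4: Ties are present, so use the tie-corrected normal approximation (with continuity correction) for the p-value.
Step 5: p-value = 0.561363; compare to alpha = 0.1. fail to reject H0.

U_X = 10.5, p = 0.561363, fail to reject H0 at alpha = 0.1.


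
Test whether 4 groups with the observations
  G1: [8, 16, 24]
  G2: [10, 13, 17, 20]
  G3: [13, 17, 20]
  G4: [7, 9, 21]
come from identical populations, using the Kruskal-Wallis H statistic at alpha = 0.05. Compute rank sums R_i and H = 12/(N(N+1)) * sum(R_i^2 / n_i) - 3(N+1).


Step 1: Combine all N = 13 observations and assign midranks.
sorted (value, group, rank): (7,G4,1), (8,G1,2), (9,G4,3), (10,G2,4), (13,G2,5.5), (13,G3,5.5), (16,G1,7), (17,G2,8.5), (17,G3,8.5), (20,G2,10.5), (20,G3,10.5), (21,G4,12), (24,G1,13)
Step 2: Sum ranks within each group.
R_1 = 22 (n_1 = 3)
R_2 = 28.5 (n_2 = 4)
R_3 = 24.5 (n_3 = 3)
R_4 = 16 (n_4 = 3)
Step 3: H = 12/(N(N+1)) * sum(R_i^2/n_i) - 3(N+1)
     = 12/(13*14) * (22^2/3 + 28.5^2/4 + 24.5^2/3 + 16^2/3) - 3*14
     = 0.065934 * 649.812 - 42
     = 0.844780.
Step 4: Ties present; correction factor C = 1 - 18/(13^3 - 13) = 0.991758. Corrected H = 0.844780 / 0.991758 = 0.851801.
Step 5: Under H0, H ~ chi^2(3); p-value = 0.837041.
Step 6: alpha = 0.05. fail to reject H0.

H = 0.8518, df = 3, p = 0.837041, fail to reject H0.


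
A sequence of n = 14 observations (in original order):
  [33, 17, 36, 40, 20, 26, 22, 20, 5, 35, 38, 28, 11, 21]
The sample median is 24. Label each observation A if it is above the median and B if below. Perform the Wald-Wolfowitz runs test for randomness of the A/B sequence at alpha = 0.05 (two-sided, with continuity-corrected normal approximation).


Step 1: Compute median = 24; label A = above, B = below.
Labels in order: ABAABABBBAAABB  (n_A = 7, n_B = 7)
Step 2: Count runs R = 8.
Step 3: Under H0 (random ordering), E[R] = 2*n_A*n_B/(n_A+n_B) + 1 = 2*7*7/14 + 1 = 8.0000.
        Var[R] = 2*n_A*n_B*(2*n_A*n_B - n_A - n_B) / ((n_A+n_B)^2 * (n_A+n_B-1)) = 8232/2548 = 3.2308.
        SD[R] = 1.7974.
Step 4: R = E[R], so z = 0 with no continuity correction.
Step 5: Two-sided p-value via normal approximation = 2*(1 - Phi(|z|)) = 1.000000.
Step 6: alpha = 0.05. fail to reject H0.

R = 8, z = 0.0000, p = 1.000000, fail to reject H0.


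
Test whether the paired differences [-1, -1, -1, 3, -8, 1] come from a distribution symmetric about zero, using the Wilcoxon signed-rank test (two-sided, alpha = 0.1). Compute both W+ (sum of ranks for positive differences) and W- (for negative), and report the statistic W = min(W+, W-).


Step 1: Drop any zero differences (none here) and take |d_i|.
|d| = [1, 1, 1, 3, 8, 1]
Step 2: Midrank |d_i| (ties get averaged ranks).
ranks: |1|->2.5, |1|->2.5, |1|->2.5, |3|->5, |8|->6, |1|->2.5
Step 3: Attach original signs; sum ranks with positive sign and with negative sign.
W+ = 5 + 2.5 = 7.5
W- = 2.5 + 2.5 + 2.5 + 6 = 13.5
(Check: W+ + W- = 21 should equal n(n+1)/2 = 21.)
Step 4: Test statistic W = min(W+, W-) = 7.5.
Step 5: Ties in |d|, so use the tie-corrected normal approximation.
        E[W] = n(n+1)/4 = 6*7/4 = 10.5.
        Tie groups: |d|=1 (t=4); sum(t^3 - t) = 60.
        Var[W] = n(n+1)(2n+1)/24 - sum(t^3-t)/48 = 546/24 - 60/48 = 21.5.
        z = (W - E[W]) / sqrt(Var[W]) = (7.5 - 10.5) / 4.6368 = -0.6470.
        Two-sided p = 2*Phi(z) = 0.517634.
Step 6: alpha = 0.1. fail to reject H0.

W+ = 7.5, W- = 13.5, W = min = 7.5, p = 0.517634, fail to reject H0.


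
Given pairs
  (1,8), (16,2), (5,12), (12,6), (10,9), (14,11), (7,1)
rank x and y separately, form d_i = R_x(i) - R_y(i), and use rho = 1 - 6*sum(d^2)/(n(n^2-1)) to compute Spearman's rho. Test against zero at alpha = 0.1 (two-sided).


Step 1: Rank x and y separately (midranks; no ties here).
rank(x): 1->1, 16->7, 5->2, 12->5, 10->4, 14->6, 7->3
rank(y): 8->4, 2->2, 12->7, 6->3, 9->5, 11->6, 1->1
Step 2: d_i = R_x(i) - R_y(i); compute d_i^2.
  (1-4)^2=9, (7-2)^2=25, (2-7)^2=25, (5-3)^2=4, (4-5)^2=1, (6-6)^2=0, (3-1)^2=4
sum(d^2) = 68.
Step 3: rho = 1 - 6*68 / (7*(7^2 - 1)) = 1 - 408/336 = -0.214286.
Step 4: Under H0, t = rho * sqrt((n-2)/(1-rho^2)) = -0.4906 ~ t(5).
Step 5: Two-sided p-value from the t-distribution with 5 df = 0.644512.
Step 6: alpha = 0.1. fail to reject H0.

rho = -0.2143, p = 0.644512, fail to reject H0 at alpha = 0.1.


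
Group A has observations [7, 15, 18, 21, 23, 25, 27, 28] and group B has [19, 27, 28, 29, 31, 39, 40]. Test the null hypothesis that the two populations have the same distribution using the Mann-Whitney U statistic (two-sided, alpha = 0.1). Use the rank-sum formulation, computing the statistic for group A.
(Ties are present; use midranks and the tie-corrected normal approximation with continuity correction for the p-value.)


Step 1: Combine and sort all 15 observations; assign midranks.
sorted (value, group): (7,X), (15,X), (18,X), (19,Y), (21,X), (23,X), (25,X), (27,X), (27,Y), (28,X), (28,Y), (29,Y), (31,Y), (39,Y), (40,Y)
ranks: 7->1, 15->2, 18->3, 19->4, 21->5, 23->6, 25->7, 27->8.5, 27->8.5, 28->10.5, 28->10.5, 29->12, 31->13, 39->14, 40->15
Step 2: Rank sum for X: R1 = 1 + 2 + 3 + 5 + 6 + 7 + 8.5 + 10.5 = 43.
Step 3: U_X = R1 - n1(n1+1)/2 = 43 - 8*9/2 = 43 - 36 = 7.
       U_Y = n1*n2 - U_X = 56 - 7 = 49.
Step 4: Ties are present, so use the tie-corrected normal approximation (with continuity correction) for the p-value.
Step 5: p-value = 0.017470; compare to alpha = 0.1. reject H0.

U_X = 7, p = 0.017470, reject H0 at alpha = 0.1.


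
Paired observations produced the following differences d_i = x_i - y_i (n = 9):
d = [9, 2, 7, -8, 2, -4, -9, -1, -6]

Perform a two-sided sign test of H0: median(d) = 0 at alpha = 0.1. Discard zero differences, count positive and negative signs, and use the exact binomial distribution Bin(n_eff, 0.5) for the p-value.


Step 1: Discard zero differences. Original n = 9; n_eff = number of nonzero differences = 9.
Nonzero differences (with sign): +9, +2, +7, -8, +2, -4, -9, -1, -6
Step 2: Count signs: positive = 4, negative = 5.
Step 3: Under H0: P(positive) = 0.5, so the number of positives S ~ Bin(9, 0.5).
Step 4: Two-sided exact p-value = sum of Bin(9,0.5) probabilities at or below the observed probability = 1.000000.
Step 5: alpha = 0.1. fail to reject H0.

n_eff = 9, pos = 4, neg = 5, p = 1.000000, fail to reject H0.


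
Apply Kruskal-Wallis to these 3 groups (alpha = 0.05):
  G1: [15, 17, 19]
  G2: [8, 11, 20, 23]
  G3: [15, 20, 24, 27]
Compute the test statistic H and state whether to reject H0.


Step 1: Combine all N = 11 observations and assign midranks.
sorted (value, group, rank): (8,G2,1), (11,G2,2), (15,G1,3.5), (15,G3,3.5), (17,G1,5), (19,G1,6), (20,G2,7.5), (20,G3,7.5), (23,G2,9), (24,G3,10), (27,G3,11)
Step 2: Sum ranks within each group.
R_1 = 14.5 (n_1 = 3)
R_2 = 19.5 (n_2 = 4)
R_3 = 32 (n_3 = 4)
Step 3: H = 12/(N(N+1)) * sum(R_i^2/n_i) - 3(N+1)
     = 12/(11*12) * (14.5^2/3 + 19.5^2/4 + 32^2/4) - 3*12
     = 0.090909 * 421.146 - 36
     = 2.285985.
Step 4: Ties present; correction factor C = 1 - 12/(11^3 - 11) = 0.990909. Corrected H = 2.285985 / 0.990909 = 2.306957.
Step 5: Under H0, H ~ chi^2(2); p-value = 0.315537.
Step 6: alpha = 0.05. fail to reject H0.

H = 2.3070, df = 2, p = 0.315537, fail to reject H0.


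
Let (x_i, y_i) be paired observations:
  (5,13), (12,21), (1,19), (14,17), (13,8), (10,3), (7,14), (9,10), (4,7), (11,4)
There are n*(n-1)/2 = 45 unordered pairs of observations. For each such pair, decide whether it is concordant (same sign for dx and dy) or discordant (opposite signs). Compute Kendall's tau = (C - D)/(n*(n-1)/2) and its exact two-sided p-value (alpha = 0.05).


Step 1: Enumerate the 45 unordered pairs (i,j) with i<j and classify each by sign(x_j-x_i) * sign(y_j-y_i).
  (1,2):dx=+7,dy=+8->C; (1,3):dx=-4,dy=+6->D; (1,4):dx=+9,dy=+4->C; (1,5):dx=+8,dy=-5->D
  (1,6):dx=+5,dy=-10->D; (1,7):dx=+2,dy=+1->C; (1,8):dx=+4,dy=-3->D; (1,9):dx=-1,dy=-6->C
  (1,10):dx=+6,dy=-9->D; (2,3):dx=-11,dy=-2->C; (2,4):dx=+2,dy=-4->D; (2,5):dx=+1,dy=-13->D
  (2,6):dx=-2,dy=-18->C; (2,7):dx=-5,dy=-7->C; (2,8):dx=-3,dy=-11->C; (2,9):dx=-8,dy=-14->C
  (2,10):dx=-1,dy=-17->C; (3,4):dx=+13,dy=-2->D; (3,5):dx=+12,dy=-11->D; (3,6):dx=+9,dy=-16->D
  (3,7):dx=+6,dy=-5->D; (3,8):dx=+8,dy=-9->D; (3,9):dx=+3,dy=-12->D; (3,10):dx=+10,dy=-15->D
  (4,5):dx=-1,dy=-9->C; (4,6):dx=-4,dy=-14->C; (4,7):dx=-7,dy=-3->C; (4,8):dx=-5,dy=-7->C
  (4,9):dx=-10,dy=-10->C; (4,10):dx=-3,dy=-13->C; (5,6):dx=-3,dy=-5->C; (5,7):dx=-6,dy=+6->D
  (5,8):dx=-4,dy=+2->D; (5,9):dx=-9,dy=-1->C; (5,10):dx=-2,dy=-4->C; (6,7):dx=-3,dy=+11->D
  (6,8):dx=-1,dy=+7->D; (6,9):dx=-6,dy=+4->D; (6,10):dx=+1,dy=+1->C; (7,8):dx=+2,dy=-4->D
  (7,9):dx=-3,dy=-7->C; (7,10):dx=+4,dy=-10->D; (8,9):dx=-5,dy=-3->C; (8,10):dx=+2,dy=-6->D
  (9,10):dx=+7,dy=-3->D
Step 2: C = 22, D = 23, total pairs = 45.
Step 3: tau = (C - D)/(n(n-1)/2) = (22 - 23)/45 = -0.022222.
Step 4: Exact two-sided p-value (enumerate n! = 3628800 permutations of y under H0): p = 1.000000.
Step 5: alpha = 0.05. fail to reject H0.

tau_b = -0.0222 (C=22, D=23), p = 1.000000, fail to reject H0.


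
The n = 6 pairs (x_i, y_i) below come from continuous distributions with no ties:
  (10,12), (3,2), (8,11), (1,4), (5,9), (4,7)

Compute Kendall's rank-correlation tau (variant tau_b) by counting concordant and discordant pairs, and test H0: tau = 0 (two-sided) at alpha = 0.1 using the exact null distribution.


Step 1: Enumerate the 15 unordered pairs (i,j) with i<j and classify each by sign(x_j-x_i) * sign(y_j-y_i).
  (1,2):dx=-7,dy=-10->C; (1,3):dx=-2,dy=-1->C; (1,4):dx=-9,dy=-8->C; (1,5):dx=-5,dy=-3->C
  (1,6):dx=-6,dy=-5->C; (2,3):dx=+5,dy=+9->C; (2,4):dx=-2,dy=+2->D; (2,5):dx=+2,dy=+7->C
  (2,6):dx=+1,dy=+5->C; (3,4):dx=-7,dy=-7->C; (3,5):dx=-3,dy=-2->C; (3,6):dx=-4,dy=-4->C
  (4,5):dx=+4,dy=+5->C; (4,6):dx=+3,dy=+3->C; (5,6):dx=-1,dy=-2->C
Step 2: C = 14, D = 1, total pairs = 15.
Step 3: tau = (C - D)/(n(n-1)/2) = (14 - 1)/15 = 0.866667.
Step 4: Exact two-sided p-value (enumerate n! = 720 permutations of y under H0): p = 0.016667.
Step 5: alpha = 0.1. reject H0.

tau_b = 0.8667 (C=14, D=1), p = 0.016667, reject H0.


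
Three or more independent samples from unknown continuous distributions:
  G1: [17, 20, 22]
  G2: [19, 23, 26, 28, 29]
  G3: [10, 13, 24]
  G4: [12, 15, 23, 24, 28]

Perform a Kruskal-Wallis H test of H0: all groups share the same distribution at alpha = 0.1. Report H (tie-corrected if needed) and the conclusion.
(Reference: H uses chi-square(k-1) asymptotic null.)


Step 1: Combine all N = 16 observations and assign midranks.
sorted (value, group, rank): (10,G3,1), (12,G4,2), (13,G3,3), (15,G4,4), (17,G1,5), (19,G2,6), (20,G1,7), (22,G1,8), (23,G2,9.5), (23,G4,9.5), (24,G3,11.5), (24,G4,11.5), (26,G2,13), (28,G2,14.5), (28,G4,14.5), (29,G2,16)
Step 2: Sum ranks within each group.
R_1 = 20 (n_1 = 3)
R_2 = 59 (n_2 = 5)
R_3 = 15.5 (n_3 = 3)
R_4 = 41.5 (n_4 = 5)
Step 3: H = 12/(N(N+1)) * sum(R_i^2/n_i) - 3(N+1)
     = 12/(16*17) * (20^2/3 + 59^2/5 + 15.5^2/3 + 41.5^2/5) - 3*17
     = 0.044118 * 1254.07 - 51
     = 4.326471.
Step 4: Ties present; correction factor C = 1 - 18/(16^3 - 16) = 0.995588. Corrected H = 4.326471 / 0.995588 = 4.345643.
Step 5: Under H0, H ~ chi^2(3); p-value = 0.226479.
Step 6: alpha = 0.1. fail to reject H0.

H = 4.3456, df = 3, p = 0.226479, fail to reject H0.


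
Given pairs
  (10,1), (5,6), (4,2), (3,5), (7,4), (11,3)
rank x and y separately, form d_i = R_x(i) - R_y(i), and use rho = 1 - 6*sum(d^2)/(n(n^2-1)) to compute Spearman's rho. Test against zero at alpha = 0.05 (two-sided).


Step 1: Rank x and y separately (midranks; no ties here).
rank(x): 10->5, 5->3, 4->2, 3->1, 7->4, 11->6
rank(y): 1->1, 6->6, 2->2, 5->5, 4->4, 3->3
Step 2: d_i = R_x(i) - R_y(i); compute d_i^2.
  (5-1)^2=16, (3-6)^2=9, (2-2)^2=0, (1-5)^2=16, (4-4)^2=0, (6-3)^2=9
sum(d^2) = 50.
Step 3: rho = 1 - 6*50 / (6*(6^2 - 1)) = 1 - 300/210 = -0.428571.
Step 4: Under H0, t = rho * sqrt((n-2)/(1-rho^2)) = -0.9487 ~ t(4).
Step 5: Two-sided p-value from the t-distribution with 4 df = 0.396501.
Step 6: alpha = 0.05. fail to reject H0.

rho = -0.4286, p = 0.396501, fail to reject H0 at alpha = 0.05.


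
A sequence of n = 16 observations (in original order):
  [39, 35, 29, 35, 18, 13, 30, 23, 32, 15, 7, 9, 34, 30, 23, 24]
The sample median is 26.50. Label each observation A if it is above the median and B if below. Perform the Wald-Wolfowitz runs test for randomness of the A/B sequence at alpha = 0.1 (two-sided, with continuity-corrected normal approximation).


Step 1: Compute median = 26.50; label A = above, B = below.
Labels in order: AAAABBABABBBAABB  (n_A = 8, n_B = 8)
Step 2: Count runs R = 8.
Step 3: Under H0 (random ordering), E[R] = 2*n_A*n_B/(n_A+n_B) + 1 = 2*8*8/16 + 1 = 9.0000.
        Var[R] = 2*n_A*n_B*(2*n_A*n_B - n_A - n_B) / ((n_A+n_B)^2 * (n_A+n_B-1)) = 14336/3840 = 3.7333.
        SD[R] = 1.9322.
Step 4: Continuity-corrected z = (R + 0.5 - E[R]) / SD[R] = (8 + 0.5 - 9.0000) / 1.9322 = -0.2588.
Step 5: Two-sided p-value via normal approximation = 2*(1 - Phi(|z|)) = 0.795809.
Step 6: alpha = 0.1. fail to reject H0.

R = 8, z = -0.2588, p = 0.795809, fail to reject H0.


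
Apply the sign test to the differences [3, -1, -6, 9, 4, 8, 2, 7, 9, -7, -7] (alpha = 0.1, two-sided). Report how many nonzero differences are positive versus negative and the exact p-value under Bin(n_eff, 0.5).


Step 1: Discard zero differences. Original n = 11; n_eff = number of nonzero differences = 11.
Nonzero differences (with sign): +3, -1, -6, +9, +4, +8, +2, +7, +9, -7, -7
Step 2: Count signs: positive = 7, negative = 4.
Step 3: Under H0: P(positive) = 0.5, so the number of positives S ~ Bin(11, 0.5).
Step 4: Two-sided exact p-value = sum of Bin(11,0.5) probabilities at or below the observed probability = 0.548828.
Step 5: alpha = 0.1. fail to reject H0.

n_eff = 11, pos = 7, neg = 4, p = 0.548828, fail to reject H0.


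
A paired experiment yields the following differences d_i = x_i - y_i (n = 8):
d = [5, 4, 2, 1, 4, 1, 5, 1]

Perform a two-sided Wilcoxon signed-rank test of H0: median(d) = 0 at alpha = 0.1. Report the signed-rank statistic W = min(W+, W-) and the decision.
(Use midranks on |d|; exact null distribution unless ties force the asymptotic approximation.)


Step 1: Drop any zero differences (none here) and take |d_i|.
|d| = [5, 4, 2, 1, 4, 1, 5, 1]
Step 2: Midrank |d_i| (ties get averaged ranks).
ranks: |5|->7.5, |4|->5.5, |2|->4, |1|->2, |4|->5.5, |1|->2, |5|->7.5, |1|->2
Step 3: Attach original signs; sum ranks with positive sign and with negative sign.
W+ = 7.5 + 5.5 + 4 + 2 + 5.5 + 2 + 7.5 + 2 = 36
W- = 0 = 0
(Check: W+ + W- = 36 should equal n(n+1)/2 = 36.)
Step 4: Test statistic W = min(W+, W-) = 0.
Step 5: Ties in |d|, so use the tie-corrected normal approximation.
        E[W] = n(n+1)/4 = 8*9/4 = 18.
        Tie groups: |d|=1 (t=3), |d|=4 (t=2), |d|=5 (t=2); sum(t^3 - t) = 36.
        Var[W] = n(n+1)(2n+1)/24 - sum(t^3-t)/48 = 1224/24 - 36/48 = 50.25.
        z = (W - E[W]) / sqrt(Var[W]) = (0 - 18) / 7.0887 = -2.5392.
        Two-sided p = 2*Phi(z) = 0.011109.
Step 6: alpha = 0.1. reject H0.

W+ = 36, W- = 0, W = min = 0, p = 0.011109, reject H0.


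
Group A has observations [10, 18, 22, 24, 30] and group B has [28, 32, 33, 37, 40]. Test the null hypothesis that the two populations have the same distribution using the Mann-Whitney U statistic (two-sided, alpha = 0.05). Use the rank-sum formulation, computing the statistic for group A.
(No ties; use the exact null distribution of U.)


Step 1: Combine and sort all 10 observations; assign midranks.
sorted (value, group): (10,X), (18,X), (22,X), (24,X), (28,Y), (30,X), (32,Y), (33,Y), (37,Y), (40,Y)
ranks: 10->1, 18->2, 22->3, 24->4, 28->5, 30->6, 32->7, 33->8, 37->9, 40->10
Step 2: Rank sum for X: R1 = 1 + 2 + 3 + 4 + 6 = 16.
Step 3: U_X = R1 - n1(n1+1)/2 = 16 - 5*6/2 = 16 - 15 = 1.
       U_Y = n1*n2 - U_X = 25 - 1 = 24.
Step 4: No ties, so the exact null distribution of U (based on enumerating the C(10,5) = 252 equally likely rank assignments) gives the two-sided p-value.
Step 5: p-value = 0.015873; compare to alpha = 0.05. reject H0.

U_X = 1, p = 0.015873, reject H0 at alpha = 0.05.


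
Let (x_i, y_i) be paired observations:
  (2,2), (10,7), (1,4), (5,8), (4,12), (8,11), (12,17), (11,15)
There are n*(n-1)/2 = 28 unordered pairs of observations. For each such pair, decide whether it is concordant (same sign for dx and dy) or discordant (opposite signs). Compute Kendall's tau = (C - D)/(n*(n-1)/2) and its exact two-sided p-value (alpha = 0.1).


Step 1: Enumerate the 28 unordered pairs (i,j) with i<j and classify each by sign(x_j-x_i) * sign(y_j-y_i).
  (1,2):dx=+8,dy=+5->C; (1,3):dx=-1,dy=+2->D; (1,4):dx=+3,dy=+6->C; (1,5):dx=+2,dy=+10->C
  (1,6):dx=+6,dy=+9->C; (1,7):dx=+10,dy=+15->C; (1,8):dx=+9,dy=+13->C; (2,3):dx=-9,dy=-3->C
  (2,4):dx=-5,dy=+1->D; (2,5):dx=-6,dy=+5->D; (2,6):dx=-2,dy=+4->D; (2,7):dx=+2,dy=+10->C
  (2,8):dx=+1,dy=+8->C; (3,4):dx=+4,dy=+4->C; (3,5):dx=+3,dy=+8->C; (3,6):dx=+7,dy=+7->C
  (3,7):dx=+11,dy=+13->C; (3,8):dx=+10,dy=+11->C; (4,5):dx=-1,dy=+4->D; (4,6):dx=+3,dy=+3->C
  (4,7):dx=+7,dy=+9->C; (4,8):dx=+6,dy=+7->C; (5,6):dx=+4,dy=-1->D; (5,7):dx=+8,dy=+5->C
  (5,8):dx=+7,dy=+3->C; (6,7):dx=+4,dy=+6->C; (6,8):dx=+3,dy=+4->C; (7,8):dx=-1,dy=-2->C
Step 2: C = 22, D = 6, total pairs = 28.
Step 3: tau = (C - D)/(n(n-1)/2) = (22 - 6)/28 = 0.571429.
Step 4: Exact two-sided p-value (enumerate n! = 40320 permutations of y under H0): p = 0.061012.
Step 5: alpha = 0.1. reject H0.

tau_b = 0.5714 (C=22, D=6), p = 0.061012, reject H0.
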